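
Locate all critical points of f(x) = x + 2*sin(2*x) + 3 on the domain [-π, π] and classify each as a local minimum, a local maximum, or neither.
f'(x) = 4*cos(2*x) + 1

Solve f'(x) = 0 on [-π, π]:
  f'(x) = 0 ⇔ cos(2*x) = -1/4, i.e. 2*x = ±arccos(-1/4) + 2nπ; keep the solutions lying in [-π, π].
  ⇒ x = -pi + acos(-1/4)/2 ≈ -2.2299, -acos(-1/4)/2 ≈ -0.9117, acos(-1/4)/2 ≈ 0.9117, pi - acos(-1/4)/2 ≈ 2.2299

f''(x) = -8*sin(2*x)
Second-derivative test at each critical point:
  f''(-2.2299) = -7.7460 < 0 → local maximum
  f''(-0.9117) = 7.7460 > 0 → local minimum
  f''(0.9117) = -7.7460 < 0 → local maximum
  f''(2.2299) = 7.7460 > 0 → local minimum

Critical points: x = -pi + acos(-1/4)/2 ≈ -2.2299 (local maximum); x = -acos(-1/4)/2 ≈ -0.9117 (local minimum); x = acos(-1/4)/2 ≈ 0.9117 (local maximum); x = pi - acos(-1/4)/2 ≈ 2.2299 (local minimum)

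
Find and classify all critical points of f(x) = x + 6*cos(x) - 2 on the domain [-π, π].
f'(x) = 1 - 6*sin(x)

Solve f'(x) = 0 on [-π, π]:
  f'(x) = 0 ⇔ sin(x) = 1/6, i.e. x = arcsin(1/6) + 2nπ or x = π − arcsin(1/6) + 2nπ; keep the solutions lying in [-π, π].
  ⇒ x = asin(1/6) ≈ 0.1674, pi - asin(1/6) ≈ 2.9741

f''(x) = -6*cos(x)
Second-derivative test at each critical point:
  f''(0.1674) = -5.9161 < 0 → local maximum
  f''(2.9741) = 5.9161 > 0 → local minimum

Critical points: x = asin(1/6) ≈ 0.1674 (local maximum); x = pi - asin(1/6) ≈ 2.9741 (local minimum)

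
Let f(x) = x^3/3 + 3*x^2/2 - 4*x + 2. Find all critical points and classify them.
f'(x) = x^2 + 3*x - 4

Solve f'(x) = 0:
  Factor: x^2 + 3*x - 4 = (x - 1)*(x + 4) = 0.
  ⇒ x = -4, 1

f''(x) = 2*x + 3
Second-derivative test at each critical point:
  f''(-4) = -5 < 0 → local maximum
  f''(1) = 5 > 0 → local minimum

Critical points: x = -4 (local maximum); x = 1 (local minimum)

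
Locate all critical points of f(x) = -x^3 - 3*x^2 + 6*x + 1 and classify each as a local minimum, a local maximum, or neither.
f'(x) = -3*x^2 - 6*x + 6

Solve f'(x) = 0:
  Factor: -3*x^2 - 6*x + 6 = -3*(x^2 + 2*x - 2); x^2 + 2*x - 2 = 0 has no rational roots; quadratic formula: x = (-2 ± √12)/2.
  ⇒ x = -sqrt(3) - 1 ≈ -2.7321, -1 + sqrt(3) ≈ 0.7321

f''(x) = -6*x - 6
Second-derivative test at each critical point:
  f''(-2.7321) = 10.3923 > 0 → local minimum
  f''(0.7321) = -10.3923 < 0 → local maximum

Critical points: x = -sqrt(3) - 1 ≈ -2.7321 (local minimum); x = -1 + sqrt(3) ≈ 0.7321 (local maximum)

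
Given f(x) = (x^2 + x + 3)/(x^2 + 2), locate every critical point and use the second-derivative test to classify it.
f'(x) = (-x^2 - 2*x + 2)/(x^4 + 4*x^2 + 4)

Solve f'(x) = 0:
  f'(x) = -(x^2 + 2*x - 2)/(x^2 + 2)^2; the denominator is positive wherever f is defined, so f'(x) = 0 ⇔ -x^2 - 2*x + 2 = 0.
  x^2 + 2*x - 2 = 0 has no rational roots; quadratic formula: x = (-2 ± √12)/2.
  ⇒ x = -sqrt(3) - 1 ≈ -2.7321, -1 + sqrt(3) ≈ 0.7321

f''(x) = 2*(x^3 + 3*x^2 - 6*x - 2)/(x^6 + 6*x^4 + 12*x^2 + 8)
Second-derivative test at each critical point:
  f''(-2.7321) = 0.0387 > 0 → local minimum
  f''(0.7321) = -0.5387 < 0 → local maximum

Critical points: x = -sqrt(3) - 1 ≈ -2.7321 (local minimum); x = -1 + sqrt(3) ≈ 0.7321 (local maximum)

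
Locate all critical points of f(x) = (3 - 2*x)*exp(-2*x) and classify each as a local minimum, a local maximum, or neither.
f'(x) = 4*(x - 2)*exp(-2*x)

Solve f'(x) = 0:
  f'(x) = (4*x - 8)·exp(-2*x) and exp(-2*x) > 0 for every x, so f'(x) = 0 ⇔ 4*x - 8 = 0.
  Factor: 4*x - 8 = 4*(x - 2) = 0.
  ⇒ x = 2

f''(x) = 4*(5 - 2*x)*exp(-2*x)
Second-derivative test at each critical point:
  f''(2) = 0.0733 > 0 → local minimum

Critical points: x = 2 (local minimum)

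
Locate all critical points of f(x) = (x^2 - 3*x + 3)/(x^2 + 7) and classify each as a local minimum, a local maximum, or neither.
f'(x) = (3*x^2 + 8*x - 21)/(x^4 + 14*x^2 + 49)

Solve f'(x) = 0:
  f'(x) = (3*x^2 + 8*x - 21)/(x^2 + 7)^2; the denominator is positive wherever f is defined, so f'(x) = 0 ⇔ 3*x^2 + 8*x - 21 = 0.
  3*x^2 + 8*x - 21 = 0 has no rational roots; quadratic formula: x = (-8 ± √316)/6.
  ⇒ x = -sqrt(79)/3 - 4/3 ≈ -4.2961, -4/3 + sqrt(79)/3 ≈ 1.6294

f''(x) = 2*(-3*x^3 - 12*x^2 + 63*x + 28)/(x^6 + 21*x^4 + 147*x^2 + 343)
Second-derivative test at each critical point:
  f''(-4.2961) = -0.0274 < 0 → local maximum
  f''(1.6294) = 0.1907 > 0 → local minimum

Critical points: x = -sqrt(79)/3 - 4/3 ≈ -4.2961 (local maximum); x = -4/3 + sqrt(79)/3 ≈ 1.6294 (local minimum)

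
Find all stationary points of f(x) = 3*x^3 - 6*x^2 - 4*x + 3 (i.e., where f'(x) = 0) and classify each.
f'(x) = 9*x^2 - 12*x - 4

Solve f'(x) = 0:
  9*x^2 - 12*x - 4 = 0 has no rational roots; quadratic formula: x = (12 ± √288)/18.
  ⇒ x = 2/3 - 2*sqrt(2)/3 ≈ -0.2761, 2/3 + 2*sqrt(2)/3 ≈ 1.6095

f''(x) = 18*x - 12
Second-derivative test at each critical point:
  f''(-0.2761) = -16.9706 < 0 → local maximum
  f''(1.6095) = 16.9706 > 0 → local minimum

Critical points: x = 2/3 - 2*sqrt(2)/3 ≈ -0.2761 (local maximum); x = 2/3 + 2*sqrt(2)/3 ≈ 1.6095 (local minimum)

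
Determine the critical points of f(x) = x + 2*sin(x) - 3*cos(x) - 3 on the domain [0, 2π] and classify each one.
f'(x) = 3*sin(x) + 2*cos(x) + 1

Solve f'(x) = 0 on [0, 2π]:
  f'(x) = 0 ⇔ 3*sin(x) + 2*cos(x) = -1. Write the left side as R·cos(x + φ) with R = √(2² + (-3)²) = sqrt(13), cos φ = 2*sqrt(13)/13, sin φ = -3*sqrt(13)/13; then cos(x + φ) = -sqrt(13)/13. Solve for x and keep the solutions lying in [0, 2π].
  ⇒ x = atan((-3 + 4*sqrt(3))/(-6*sqrt(3) - 2)) + pi ≈ 2.8346, atan((-4*sqrt(3) - 3)/(-2 + 6*sqrt(3))) + 2*pi ≈ 5.4141

f''(x) = -2*sin(x) + 3*cos(x)
Second-derivative test at each critical point:
  f''(2.8346) = -3.4641 < 0 → local maximum
  f''(5.4141) = 3.4641 > 0 → local minimum

Critical points: x = atan((-3 + 4*sqrt(3))/(-6*sqrt(3) - 2)) + pi ≈ 2.8346 (local maximum); x = atan((-4*sqrt(3) - 3)/(-2 + 6*sqrt(3))) + 2*pi ≈ 5.4141 (local minimum)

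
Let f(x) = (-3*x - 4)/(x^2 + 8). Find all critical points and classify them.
f'(x) = (3*x^2 + 8*x - 24)/(x^4 + 16*x^2 + 64)

Solve f'(x) = 0:
  f'(x) = (3*x^2 + 8*x - 24)/(x^2 + 8)^2; the denominator is positive wherever f is defined, so f'(x) = 0 ⇔ 3*x^2 + 8*x - 24 = 0.
  3*x^2 + 8*x - 24 = 0 has no rational roots; quadratic formula: x = (-8 ± √352)/6.
  ⇒ x = -2*sqrt(22)/3 - 4/3 ≈ -4.4603, -4/3 + 2*sqrt(22)/3 ≈ 1.7936

f''(x) = 2*(-4*x^2*(3*x + 4) + (9*x + 4)*(x^2 + 8))/(x^2 + 8)^3
Second-derivative test at each critical point:
  f''(-4.4603) = -0.0241 < 0 → local maximum
  f''(1.7936) = 0.1491 > 0 → local minimum

Critical points: x = -2*sqrt(22)/3 - 4/3 ≈ -4.4603 (local maximum); x = -4/3 + 2*sqrt(22)/3 ≈ 1.7936 (local minimum)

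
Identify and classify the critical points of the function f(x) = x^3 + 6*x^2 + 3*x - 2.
f'(x) = 3*x^2 + 12*x + 3

Solve f'(x) = 0:
  Factor: 3*x^2 + 12*x + 3 = 3*(x^2 + 4*x + 1); x^2 + 4*x + 1 = 0 has no rational roots; quadratic formula: x = (-4 ± √12)/2.
  ⇒ x = -2 - sqrt(3) ≈ -3.7321, -2 + sqrt(3) ≈ -0.2679

f''(x) = 6*x + 12
Second-derivative test at each critical point:
  f''(-3.7321) = -10.3923 < 0 → local maximum
  f''(-0.2679) = 10.3923 > 0 → local minimum

Critical points: x = -2 - sqrt(3) ≈ -3.7321 (local maximum); x = -2 + sqrt(3) ≈ -0.2679 (local minimum)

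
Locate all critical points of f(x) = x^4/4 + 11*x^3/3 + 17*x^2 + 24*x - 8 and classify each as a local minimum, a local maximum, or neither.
f'(x) = x^3 + 11*x^2 + 34*x + 24

Solve f'(x) = 0:
  Factor: x^3 + 11*x^2 + 34*x + 24 = (x + 1)*(x + 4)*(x + 6) = 0.
  ⇒ x = -6, -4, -1

f''(x) = 3*x^2 + 22*x + 34
Second-derivative test at each critical point:
  f''(-6) = 10 > 0 → local minimum
  f''(-4) = -6 < 0 → local maximum
  f''(-1) = 15 > 0 → local minimum

Critical points: x = -6 (local minimum); x = -4 (local maximum); x = -1 (local minimum)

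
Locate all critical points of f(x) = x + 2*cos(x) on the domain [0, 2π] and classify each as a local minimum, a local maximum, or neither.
f'(x) = 1 - 2*sin(x)

Solve f'(x) = 0 on [0, 2π]:
  f'(x) = 0 ⇔ sin(x) = 1/2, i.e. x = arcsin(1/2) + 2nπ or x = π − arcsin(1/2) + 2nπ; keep the solutions lying in [0, 2π].
  ⇒ x = pi/6 ≈ 0.5236, 5*pi/6 ≈ 2.6180

f''(x) = -2*cos(x)
Second-derivative test at each critical point:
  f''(0.5236) = -1.7321 < 0 → local maximum
  f''(2.6180) = 1.7321 > 0 → local minimum

Critical points: x = pi/6 ≈ 0.5236 (local maximum); x = 5*pi/6 ≈ 2.6180 (local minimum)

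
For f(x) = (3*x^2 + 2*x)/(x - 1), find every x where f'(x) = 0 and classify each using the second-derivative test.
f'(x) = (3*x^2 - 6*x - 2)/(x^2 - 2*x + 1)

Solve f'(x) = 0:
  f'(x) = (3*x^2 - 6*x - 2)/(x - 1)^2; the denominator is positive wherever f is defined, so f'(x) = 0 ⇔ 3*x^2 - 6*x - 2 = 0.
  3*x^2 - 6*x - 2 = 0 has no rational roots; quadratic formula: x = (6 ± √60)/6.
  ⇒ x = 1 - sqrt(15)/3 ≈ -0.2910, 1 + sqrt(15)/3 ≈ 2.2910

f''(x) = 10/(x^3 - 3*x^2 + 3*x - 1)
Second-derivative test at each critical point:
  f''(-0.2910) = -4.6476 < 0 → local maximum
  f''(2.2910) = 4.6476 > 0 → local minimum

Critical points: x = 1 - sqrt(15)/3 ≈ -0.2910 (local maximum); x = 1 + sqrt(15)/3 ≈ 2.2910 (local minimum)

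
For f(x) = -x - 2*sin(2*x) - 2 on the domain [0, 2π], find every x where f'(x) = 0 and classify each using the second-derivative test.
f'(x) = 8*sin(x)^2 - 5

Solve f'(x) = 0 on [0, 2π]:
  f'(x) = 0 ⇔ cos(2*x) = -1/4, i.e. 2*x = ±arccos(-1/4) + 2nπ; keep the solutions lying in [0, 2π].
  ⇒ x = acos(-1/4)/2 ≈ 0.9117, pi - acos(-1/4)/2 ≈ 2.2299, acos(-1/4)/2 + pi ≈ 4.0533, -acos(-1/4)/2 + 2*pi ≈ 5.3714

f''(x) = 8*sin(2*x)
Second-derivative test at each critical point:
  f''(0.9117) = 7.7460 > 0 → local minimum
  f''(2.2299) = -7.7460 < 0 → local maximum
  f''(4.0533) = 7.7460 > 0 → local minimum
  f''(5.3714) = -7.7460 < 0 → local maximum

Critical points: x = acos(-1/4)/2 ≈ 0.9117 (local minimum); x = pi - acos(-1/4)/2 ≈ 2.2299 (local maximum); x = acos(-1/4)/2 + pi ≈ 4.0533 (local minimum); x = -acos(-1/4)/2 + 2*pi ≈ 5.3714 (local maximum)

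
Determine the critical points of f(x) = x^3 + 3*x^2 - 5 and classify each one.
f'(x) = 3*x*(x + 2)

Solve f'(x) = 0:
  Factor: 3*x^2 + 6*x = 3*x*(x + 2) = 0.
  ⇒ x = -2, 0

f''(x) = 6*x + 6
Second-derivative test at each critical point:
  f''(-2) = -6 < 0 → local maximum
  f''(0) = 6 > 0 → local minimum

Critical points: x = -2 (local maximum); x = 0 (local minimum)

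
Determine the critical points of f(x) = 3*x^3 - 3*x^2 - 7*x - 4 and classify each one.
f'(x) = 9*x^2 - 6*x - 7

Solve f'(x) = 0:
  9*x^2 - 6*x - 7 = 0 has no rational roots; quadratic formula: x = (6 ± √288)/18.
  ⇒ x = 1/3 - 2*sqrt(2)/3 ≈ -0.6095, 1/3 + 2*sqrt(2)/3 ≈ 1.2761

f''(x) = 18*x - 6
Second-derivative test at each critical point:
  f''(-0.6095) = -16.9706 < 0 → local maximum
  f''(1.2761) = 16.9706 > 0 → local minimum

Critical points: x = 1/3 - 2*sqrt(2)/3 ≈ -0.6095 (local maximum); x = 1/3 + 2*sqrt(2)/3 ≈ 1.2761 (local minimum)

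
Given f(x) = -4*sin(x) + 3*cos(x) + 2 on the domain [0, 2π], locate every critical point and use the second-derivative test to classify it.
f'(x) = -3*sin(x) - 4*cos(x)

Solve f'(x) = 0 on [0, 2π]:
  f'(x) = 0 ⇔ -4*cos(x) = 3*sin(x) ⇔ tan(x) = -4/3, i.e. x = arctan(-4/3) + nπ; keep the solutions lying in [0, 2π].
  ⇒ x = pi - atan(4/3) ≈ 2.2143, -atan(4/3) + 2*pi ≈ 5.3559

f''(x) = 4*sin(x) - 3*cos(x)
Second-derivative test at each critical point:
  f''(2.2143) = 5 > 0 → local minimum
  f''(5.3559) = -5 < 0 → local maximum

Critical points: x = pi - atan(4/3) ≈ 2.2143 (local minimum); x = -atan(4/3) + 2*pi ≈ 5.3559 (local maximum)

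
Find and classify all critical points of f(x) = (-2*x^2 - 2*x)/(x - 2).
f'(x) = 2*(-x^2 + 4*x + 2)/(x^2 - 4*x + 4)

Solve f'(x) = 0:
  f'(x) = -2*(x^2 - 4*x - 2)/(x - 2)^2; the denominator is positive wherever f is defined, so f'(x) = 0 ⇔ -2*x^2 + 8*x + 4 = 0.
  Factor: -2*x^2 + 8*x + 4 = -2*(x^2 - 4*x - 2); x^2 - 4*x - 2 = 0 has no rational roots; quadratic formula: x = (4 ± √24)/2.
  ⇒ x = 2 - sqrt(6) ≈ -0.4495, 2 + sqrt(6) ≈ 4.4495

f''(x) = -24/(x^3 - 6*x^2 + 12*x - 8)
Second-derivative test at each critical point:
  f''(-0.4495) = 1.6330 > 0 → local minimum
  f''(4.4495) = -1.6330 < 0 → local maximum

Critical points: x = 2 - sqrt(6) ≈ -0.4495 (local minimum); x = 2 + sqrt(6) ≈ 4.4495 (local maximum)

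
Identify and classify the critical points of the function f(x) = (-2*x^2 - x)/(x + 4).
f'(x) = 2*(-x^2 - 8*x - 2)/(x^2 + 8*x + 16)

Solve f'(x) = 0:
  f'(x) = -2*(x^2 + 8*x + 2)/(x + 4)^2; the denominator is positive wherever f is defined, so f'(x) = 0 ⇔ -2*x^2 - 16*x - 4 = 0.
  Factor: -2*x^2 - 16*x - 4 = -2*(x^2 + 8*x + 2); x^2 + 8*x + 2 = 0 has no rational roots; quadratic formula: x = (-8 ± √56)/2.
  ⇒ x = -4 - sqrt(14) ≈ -7.7417, -4 + sqrt(14) ≈ -0.2583

f''(x) = -56/(x^3 + 12*x^2 + 48*x + 64)
Second-derivative test at each critical point:
  f''(-7.7417) = 1.0690 > 0 → local minimum
  f''(-0.2583) = -1.0690 < 0 → local maximum

Critical points: x = -4 - sqrt(14) ≈ -7.7417 (local minimum); x = -4 + sqrt(14) ≈ -0.2583 (local maximum)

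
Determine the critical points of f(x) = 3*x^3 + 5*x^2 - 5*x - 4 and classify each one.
f'(x) = 9*x^2 + 10*x - 5

Solve f'(x) = 0:
  9*x^2 + 10*x - 5 = 0 has no rational roots; quadratic formula: x = (-10 ± √280)/18.
  ⇒ x = -sqrt(70)/9 - 5/9 ≈ -1.4852, -5/9 + sqrt(70)/9 ≈ 0.3741

f''(x) = 18*x + 10
Second-derivative test at each critical point:
  f''(-1.4852) = -16.7332 < 0 → local maximum
  f''(0.3741) = 16.7332 > 0 → local minimum

Critical points: x = -sqrt(70)/9 - 5/9 ≈ -1.4852 (local maximum); x = -5/9 + sqrt(70)/9 ≈ 0.3741 (local minimum)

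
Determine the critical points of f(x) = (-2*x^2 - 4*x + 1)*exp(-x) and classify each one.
f'(x) = (2*x^2 - 5)*exp(-x)

Solve f'(x) = 0:
  f'(x) = (2*x^2 - 5)·exp(-x) and exp(-x) > 0 for every x, so f'(x) = 0 ⇔ 2*x^2 - 5 = 0.
  2*x^2 - 5 = 0 has no rational roots; quadratic formula: x = (0 ± √40)/4.
  ⇒ x = -sqrt(10)/2 ≈ -1.5811, sqrt(10)/2 ≈ 1.5811

f''(x) = (-2*x^2 + 4*x + 5)*exp(-x)
Second-derivative test at each critical point:
  f''(-1.5811) = -30.7404 < 0 → local maximum
  f''(1.5811) = 1.3012 > 0 → local minimum

Critical points: x = -sqrt(10)/2 ≈ -1.5811 (local maximum); x = sqrt(10)/2 ≈ 1.5811 (local minimum)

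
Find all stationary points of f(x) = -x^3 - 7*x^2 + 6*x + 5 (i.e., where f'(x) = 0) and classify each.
f'(x) = -3*x^2 - 14*x + 6

Solve f'(x) = 0:
  3*x^2 + 14*x - 6 = 0 has no rational roots; quadratic formula: x = (-14 ± √268)/6.
  ⇒ x = -sqrt(67)/3 - 7/3 ≈ -5.0618, -7/3 + sqrt(67)/3 ≈ 0.3951

f''(x) = -6*x - 14
Second-derivative test at each critical point:
  f''(-5.0618) = 16.3707 > 0 → local minimum
  f''(0.3951) = -16.3707 < 0 → local maximum

Critical points: x = -sqrt(67)/3 - 7/3 ≈ -5.0618 (local minimum); x = -7/3 + sqrt(67)/3 ≈ 0.3951 (local maximum)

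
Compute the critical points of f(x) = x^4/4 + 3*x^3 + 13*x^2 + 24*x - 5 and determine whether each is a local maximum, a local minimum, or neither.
f'(x) = x^3 + 9*x^2 + 26*x + 24

Solve f'(x) = 0:
  Factor: x^3 + 9*x^2 + 26*x + 24 = (x + 2)*(x + 3)*(x + 4) = 0.
  ⇒ x = -4, -3, -2

f''(x) = 3*x^2 + 18*x + 26
Second-derivative test at each critical point:
  f''(-4) = 2 > 0 → local minimum
  f''(-3) = -1 < 0 → local maximum
  f''(-2) = 2 > 0 → local minimum

Critical points: x = -4 (local minimum); x = -3 (local maximum); x = -2 (local minimum)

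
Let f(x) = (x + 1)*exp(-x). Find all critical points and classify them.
f'(x) = -x*exp(-x)

Solve f'(x) = 0:
  f'(x) = (-x)·exp(-x) and exp(-x) > 0 for every x, so f'(x) = 0 ⇔ -x = 0.
  -x = 0.
  ⇒ x = 0

f''(x) = (x - 1)*exp(-x)
Second-derivative test at each critical point:
  f''(0) = -1 < 0 → local maximum

Critical points: x = 0 (local maximum)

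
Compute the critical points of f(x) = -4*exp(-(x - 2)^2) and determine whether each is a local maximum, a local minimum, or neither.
f'(x) = 8*(x - 2)*exp(-(x - 2)^2)

Solve f'(x) = 0:
  f'(x) = (8*x - 16)·exp(-(x - 2)^2) and exp(-(x - 2)^2) > 0 for every x, so f'(x) = 0 ⇔ 8*x - 16 = 0.
  Factor: 8*x - 16 = 8*(x - 2) = 0.
  ⇒ x = 2

f''(x) = 8*(1 - 2*(x - 2)^2)*exp(-(x - 2)^2)
Second-derivative test at each critical point:
  f''(2) = 8 > 0 → local minimum

Critical points: x = 2 (local minimum)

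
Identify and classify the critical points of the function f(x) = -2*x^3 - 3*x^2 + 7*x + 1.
f'(x) = -6*x^2 - 6*x + 7

Solve f'(x) = 0:
  6*x^2 + 6*x - 7 = 0 has no rational roots; quadratic formula: x = (-6 ± √204)/12.
  ⇒ x = -sqrt(51)/6 - 1/2 ≈ -1.6902, -1/2 + sqrt(51)/6 ≈ 0.6902

f''(x) = -12*x - 6
Second-derivative test at each critical point:
  f''(-1.6902) = 14.2829 > 0 → local minimum
  f''(0.6902) = -14.2829 < 0 → local maximum

Critical points: x = -sqrt(51)/6 - 1/2 ≈ -1.6902 (local minimum); x = -1/2 + sqrt(51)/6 ≈ 0.6902 (local maximum)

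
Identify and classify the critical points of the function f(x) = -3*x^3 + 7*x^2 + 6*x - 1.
f'(x) = -9*x^2 + 14*x + 6

Solve f'(x) = 0:
  9*x^2 - 14*x - 6 = 0 has no rational roots; quadratic formula: x = (14 ± √412)/18.
  ⇒ x = 7/9 - sqrt(103)/9 ≈ -0.3499, 7/9 + sqrt(103)/9 ≈ 1.9054

f''(x) = 14 - 18*x
Second-derivative test at each critical point:
  f''(-0.3499) = 20.2978 > 0 → local minimum
  f''(1.9054) = -20.2978 < 0 → local maximum

Critical points: x = 7/9 - sqrt(103)/9 ≈ -0.3499 (local minimum); x = 7/9 + sqrt(103)/9 ≈ 1.9054 (local maximum)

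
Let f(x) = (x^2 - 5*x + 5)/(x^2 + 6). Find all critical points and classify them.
f'(x) = (5*x^2 + 2*x - 30)/(x^4 + 12*x^2 + 36)

Solve f'(x) = 0:
  f'(x) = (5*x^2 + 2*x - 30)/(x^2 + 6)^2; the denominator is positive wherever f is defined, so f'(x) = 0 ⇔ 5*x^2 + 2*x - 30 = 0.
  5*x^2 + 2*x - 30 = 0 has no rational roots; quadratic formula: x = (-2 ± √604)/10.
  ⇒ x = -sqrt(151)/5 - 1/5 ≈ -2.6576, -1/5 + sqrt(151)/5 ≈ 2.2576

f''(x) = 2*(-5*x^3 - 3*x^2 + 90*x + 6)/(x^6 + 18*x^4 + 108*x^2 + 216)
Second-derivative test at each critical point:
  f''(-2.6576) = -0.1440 < 0 → local maximum
  f''(2.2576) = 0.1996 > 0 → local minimum

Critical points: x = -sqrt(151)/5 - 1/5 ≈ -2.6576 (local maximum); x = -1/5 + sqrt(151)/5 ≈ 2.2576 (local minimum)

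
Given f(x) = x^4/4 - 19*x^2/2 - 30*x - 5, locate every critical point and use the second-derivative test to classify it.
f'(x) = x^3 - 19*x - 30

Solve f'(x) = 0:
  Factor: x^3 - 19*x - 30 = (x - 5)*(x + 2)*(x + 3) = 0.
  ⇒ x = -3, -2, 5

f''(x) = 3*x^2 - 19
Second-derivative test at each critical point:
  f''(-3) = 8 > 0 → local minimum
  f''(-2) = -7 < 0 → local maximum
  f''(5) = 56 > 0 → local minimum

Critical points: x = -3 (local minimum); x = -2 (local maximum); x = 5 (local minimum)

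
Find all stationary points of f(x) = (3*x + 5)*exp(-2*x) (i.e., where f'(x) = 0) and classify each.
f'(x) = (-6*x - 7)*exp(-2*x)

Solve f'(x) = 0:
  f'(x) = (-6*x - 7)·exp(-2*x) and exp(-2*x) > 0 for every x, so f'(x) = 0 ⇔ -6*x - 7 = 0.
  -6*x - 7 = 0.
  ⇒ x = -7/6

f''(x) = 4*(3*x + 2)*exp(-2*x)
Second-derivative test at each critical point:
  f''(-7/6) = -61.8736 < 0 → local maximum

Critical points: x = -7/6 (local maximum)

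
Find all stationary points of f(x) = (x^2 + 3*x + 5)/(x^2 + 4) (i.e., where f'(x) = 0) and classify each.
f'(x) = (-3*x^2 - 2*x + 12)/(x^4 + 8*x^2 + 16)

Solve f'(x) = 0:
  f'(x) = -(3*x^2 + 2*x - 12)/(x^2 + 4)^2; the denominator is positive wherever f is defined, so f'(x) = 0 ⇔ -3*x^2 - 2*x + 12 = 0.
  3*x^2 + 2*x - 12 = 0 has no rational roots; quadratic formula: x = (-2 ± √148)/6.
  ⇒ x = -sqrt(37)/3 - 1/3 ≈ -2.3609, -1/3 + sqrt(37)/3 ≈ 1.6943

f''(x) = 2*(3*x^3 + 3*x^2 - 36*x - 4)/(x^6 + 12*x^4 + 48*x^2 + 64)
Second-derivative test at each critical point:
  f''(-2.3609) = 0.1327 > 0 → local minimum
  f''(1.6943) = -0.2577 < 0 → local maximum

Critical points: x = -sqrt(37)/3 - 1/3 ≈ -2.3609 (local minimum); x = -1/3 + sqrt(37)/3 ≈ 1.6943 (local maximum)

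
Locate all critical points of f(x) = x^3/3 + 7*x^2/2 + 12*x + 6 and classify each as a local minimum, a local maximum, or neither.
f'(x) = x^2 + 7*x + 12

Solve f'(x) = 0:
  Factor: x^2 + 7*x + 12 = (x + 3)*(x + 4) = 0.
  ⇒ x = -4, -3

f''(x) = 2*x + 7
Second-derivative test at each critical point:
  f''(-4) = -1 < 0 → local maximum
  f''(-3) = 1 > 0 → local minimum

Critical points: x = -4 (local maximum); x = -3 (local minimum)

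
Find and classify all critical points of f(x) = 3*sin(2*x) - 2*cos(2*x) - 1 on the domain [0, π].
f'(x) = 4*sin(2*x) + 6*cos(2*x)

Solve f'(x) = 0 on [0, π]:
  f'(x) = 0 ⇔ 3*cos(2*x) = -2*sin(2*x) ⇔ tan(2*x) = -3/2, i.e. 2*x = arctan(-3/2) + nπ; keep the solutions lying in [0, π].
  ⇒ x = -atan(3/2)/2 + pi/2 ≈ 1.0794, pi - atan(3/2)/2 ≈ 2.6502

f''(x) = -12*sin(2*x) + 8*cos(2*x)
Second-derivative test at each critical point:
  f''(1.0794) = -14.4222 < 0 → local maximum
  f''(2.6502) = 14.4222 > 0 → local minimum

Critical points: x = -atan(3/2)/2 + pi/2 ≈ 1.0794 (local maximum); x = pi - atan(3/2)/2 ≈ 2.6502 (local minimum)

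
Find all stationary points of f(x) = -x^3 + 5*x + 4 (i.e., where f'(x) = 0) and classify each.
f'(x) = 5 - 3*x^2

Solve f'(x) = 0:
  3*x^2 - 5 = 0 has no rational roots; quadratic formula: x = (0 ± √60)/6.
  ⇒ x = -sqrt(15)/3 ≈ -1.2910, sqrt(15)/3 ≈ 1.2910

f''(x) = -6*x
Second-derivative test at each critical point:
  f''(-1.2910) = 7.7460 > 0 → local minimum
  f''(1.2910) = -7.7460 < 0 → local maximum

Critical points: x = -sqrt(15)/3 ≈ -1.2910 (local minimum); x = sqrt(15)/3 ≈ 1.2910 (local maximum)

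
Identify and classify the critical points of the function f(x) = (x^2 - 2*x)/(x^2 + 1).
f'(x) = 2*(x^2 + x - 1)/(x^4 + 2*x^2 + 1)

Solve f'(x) = 0:
  f'(x) = 2*(x^2 + x - 1)/(x^2 + 1)^2; the denominator is positive wherever f is defined, so f'(x) = 0 ⇔ 2*x^2 + 2*x - 2 = 0.
  Factor: 2*x^2 + 2*x - 2 = 2*(x^2 + x - 1); x^2 + x - 1 = 0 has no rational roots; quadratic formula: x = (-1 ± √5)/2.
  ⇒ x = -sqrt(5)/2 - 1/2 ≈ -1.6180, -1/2 + sqrt(5)/2 ≈ 0.6180

f''(x) = 2*(-2*x^3 - 3*x^2 + 6*x + 1)/(x^6 + 3*x^4 + 3*x^2 + 1)
Second-derivative test at each critical point:
  f''(-1.6180) = -0.3416 < 0 → local maximum
  f''(0.6180) = 2.3416 > 0 → local minimum

Critical points: x = -sqrt(5)/2 - 1/2 ≈ -1.6180 (local maximum); x = -1/2 + sqrt(5)/2 ≈ 0.6180 (local minimum)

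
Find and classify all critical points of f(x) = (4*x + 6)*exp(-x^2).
f'(x) = 4*(-x*(2*x + 3) + 1)*exp(-x^2)

Solve f'(x) = 0:
  f'(x) = (-8*x^2 - 12*x + 4)·exp(-x^2) and exp(-x^2) > 0 for every x, so f'(x) = 0 ⇔ -8*x^2 - 12*x + 4 = 0.
  Factor: -8*x^2 - 12*x + 4 = -4*(2*x^2 + 3*x - 1); 2*x^2 + 3*x - 1 = 0 has no rational roots; quadratic formula: x = (-3 ± √17)/4.
  ⇒ x = -sqrt(17)/4 - 3/4 ≈ -1.7808, -3/4 + sqrt(17)/4 ≈ 0.2808

f''(x) = 4*(2*x^2*(2*x + 3) - 6*x - 3)*exp(-x^2)
Second-derivative test at each critical point:
  f''(-1.7808) = 0.6919 > 0 → local minimum
  f''(0.2808) = -15.2422 < 0 → local maximum

Critical points: x = -sqrt(17)/4 - 3/4 ≈ -1.7808 (local minimum); x = -3/4 + sqrt(17)/4 ≈ 0.2808 (local maximum)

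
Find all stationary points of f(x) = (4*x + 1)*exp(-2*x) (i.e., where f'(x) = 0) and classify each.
f'(x) = 2*(1 - 4*x)*exp(-2*x)

Solve f'(x) = 0:
  f'(x) = (2 - 8*x)·exp(-2*x) and exp(-2*x) > 0 for every x, so f'(x) = 0 ⇔ 2 - 8*x = 0.
  Factor: 2 - 8*x = -2*(4*x - 1) = 0.
  ⇒ x = 1/4

f''(x) = 4*(4*x - 3)*exp(-2*x)
Second-derivative test at each critical point:
  f''(1/4) = -4.8522 < 0 → local maximum

Critical points: x = 1/4 (local maximum)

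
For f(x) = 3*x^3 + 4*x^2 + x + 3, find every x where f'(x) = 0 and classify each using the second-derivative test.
f'(x) = 9*x^2 + 8*x + 1

Solve f'(x) = 0:
  9*x^2 + 8*x + 1 = 0 has no rational roots; quadratic formula: x = (-8 ± √28)/18.
  ⇒ x = -4/9 - sqrt(7)/9 ≈ -0.7384, -4/9 + sqrt(7)/9 ≈ -0.1505

f''(x) = 18*x + 8
Second-derivative test at each critical point:
  f''(-0.7384) = -5.2915 < 0 → local maximum
  f''(-0.1505) = 5.2915 > 0 → local minimum

Critical points: x = -4/9 - sqrt(7)/9 ≈ -0.7384 (local maximum); x = -4/9 + sqrt(7)/9 ≈ -0.1505 (local minimum)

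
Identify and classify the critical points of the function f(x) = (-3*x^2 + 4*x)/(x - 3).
f'(x) = 3*(-x^2 + 6*x - 4)/(x^2 - 6*x + 9)

Solve f'(x) = 0:
  f'(x) = -3*(x^2 - 6*x + 4)/(x - 3)^2; the denominator is positive wherever f is defined, so f'(x) = 0 ⇔ -3*x^2 + 18*x - 12 = 0.
  Factor: -3*x^2 + 18*x - 12 = -3*(x^2 - 6*x + 4); x^2 - 6*x + 4 = 0 has no rational roots; quadratic formula: x = (6 ± √20)/2.
  ⇒ x = 3 - sqrt(5) ≈ 0.7639, sqrt(5) + 3 ≈ 5.2361

f''(x) = -30/(x^3 - 9*x^2 + 27*x - 27)
Second-derivative test at each critical point:
  f''(0.7639) = 2.6833 > 0 → local minimum
  f''(5.2361) = -2.6833 < 0 → local maximum

Critical points: x = 3 - sqrt(5) ≈ 0.7639 (local minimum); x = sqrt(5) + 3 ≈ 5.2361 (local maximum)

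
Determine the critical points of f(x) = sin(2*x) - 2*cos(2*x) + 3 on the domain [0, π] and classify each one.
f'(x) = 4*sin(2*x) + 2*cos(2*x)

Solve f'(x) = 0 on [0, π]:
  f'(x) = 0 ⇔ cos(2*x) = -2*sin(2*x) ⇔ tan(2*x) = -1/2, i.e. 2*x = arctan(-1/2) + nπ; keep the solutions lying in [0, π].
  ⇒ x = -atan(1/2)/2 + pi/2 ≈ 1.3390, pi - atan(1/2)/2 ≈ 2.9098

f''(x) = -4*sin(2*x) + 8*cos(2*x)
Second-derivative test at each critical point:
  f''(1.3390) = -8.9443 < 0 → local maximum
  f''(2.9098) = 8.9443 > 0 → local minimum

Critical points: x = -atan(1/2)/2 + pi/2 ≈ 1.3390 (local maximum); x = pi - atan(1/2)/2 ≈ 2.9098 (local minimum)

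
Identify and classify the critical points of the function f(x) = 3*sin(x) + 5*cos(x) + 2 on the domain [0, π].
f'(x) = -5*sin(x) + 3*cos(x)

Solve f'(x) = 0 on [0, π]:
  f'(x) = 0 ⇔ 3*cos(x) = 5*sin(x) ⇔ tan(x) = 3/5, i.e. x = arctan(3/5) + nπ; keep the solutions lying in [0, π].
  ⇒ x = atan(3/5) ≈ 0.5404

f''(x) = -3*sin(x) - 5*cos(x)
Second-derivative test at each critical point:
  f''(0.5404) = -5.8310 < 0 → local maximum

Critical points: x = atan(3/5) ≈ 0.5404 (local maximum)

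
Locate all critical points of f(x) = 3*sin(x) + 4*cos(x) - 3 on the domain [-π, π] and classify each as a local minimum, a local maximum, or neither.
f'(x) = -4*sin(x) + 3*cos(x)

Solve f'(x) = 0 on [-π, π]:
  f'(x) = 0 ⇔ 3*cos(x) = 4*sin(x) ⇔ tan(x) = 3/4, i.e. x = arctan(3/4) + nπ; keep the solutions lying in [-π, π].
  ⇒ x = -pi + atan(3/4) ≈ -2.4981, atan(3/4) ≈ 0.6435

f''(x) = -3*sin(x) - 4*cos(x)
Second-derivative test at each critical point:
  f''(-2.4981) = 5 > 0 → local minimum
  f''(0.6435) = -5 < 0 → local maximum

Critical points: x = -pi + atan(3/4) ≈ -2.4981 (local minimum); x = atan(3/4) ≈ 0.6435 (local maximum)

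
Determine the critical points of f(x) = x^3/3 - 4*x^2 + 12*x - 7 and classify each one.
f'(x) = x^2 - 8*x + 12

Solve f'(x) = 0:
  Factor: x^2 - 8*x + 12 = (x - 6)*(x - 2) = 0.
  ⇒ x = 2, 6

f''(x) = 2*x - 8
Second-derivative test at each critical point:
  f''(2) = -4 < 0 → local maximum
  f''(6) = 4 > 0 → local minimum

Critical points: x = 2 (local maximum); x = 6 (local minimum)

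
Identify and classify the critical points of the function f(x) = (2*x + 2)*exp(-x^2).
f'(x) = 2*(-2*x*(x + 1) + 1)*exp(-x^2)

Solve f'(x) = 0:
  f'(x) = (-4*x^2 - 4*x + 2)·exp(-x^2) and exp(-x^2) > 0 for every x, so f'(x) = 0 ⇔ -4*x^2 - 4*x + 2 = 0.
  Factor: -4*x^2 - 4*x + 2 = -2*(2*x^2 + 2*x - 1); 2*x^2 + 2*x - 1 = 0 has no rational roots; quadratic formula: x = (-2 ± √12)/4.
  ⇒ x = -sqrt(3)/2 - 1/2 ≈ -1.3660, -1/2 + sqrt(3)/2 ≈ 0.3660

f''(x) = 4*(2*x^2*(x + 1) - 3*x - 1)*exp(-x^2)
Second-derivative test at each critical point:
  f''(-1.3660) = 1.0721 > 0 → local minimum
  f''(0.3660) = -6.0595 < 0 → local maximum

Critical points: x = -sqrt(3)/2 - 1/2 ≈ -1.3660 (local minimum); x = -1/2 + sqrt(3)/2 ≈ 0.3660 (local maximum)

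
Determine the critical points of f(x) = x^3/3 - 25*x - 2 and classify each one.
f'(x) = x^2 - 25

Solve f'(x) = 0:
  Factor: x^2 - 25 = (x - 5)*(x + 5) = 0.
  ⇒ x = -5, 5

f''(x) = 2*x
Second-derivative test at each critical point:
  f''(-5) = -10 < 0 → local maximum
  f''(5) = 10 > 0 → local minimum

Critical points: x = -5 (local maximum); x = 5 (local minimum)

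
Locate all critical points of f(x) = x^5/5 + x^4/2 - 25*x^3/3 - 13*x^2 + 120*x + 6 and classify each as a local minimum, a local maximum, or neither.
f'(x) = x^4 + 2*x^3 - 25*x^2 - 26*x + 120

Solve f'(x) = 0:
  Factor: x^4 + 2*x^3 - 25*x^2 - 26*x + 120 = (x - 4)*(x - 2)*(x + 3)*(x + 5) = 0.
  ⇒ x = -5, -3, 2, 4

f''(x) = 4*x^3 + 6*x^2 - 50*x - 26
Second-derivative test at each critical point:
  f''(-5) = -126 < 0 → local maximum
  f''(-3) = 70 > 0 → local minimum
  f''(2) = -70 < 0 → local maximum
  f''(4) = 126 > 0 → local minimum

Critical points: x = -5 (local maximum); x = -3 (local minimum); x = 2 (local maximum); x = 4 (local minimum)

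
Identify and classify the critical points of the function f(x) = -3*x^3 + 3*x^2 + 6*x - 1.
f'(x) = -9*x^2 + 6*x + 6

Solve f'(x) = 0:
  Factor: -9*x^2 + 6*x + 6 = -3*(3*x^2 - 2*x - 2); 3*x^2 - 2*x - 2 = 0 has no rational roots; quadratic formula: x = (2 ± √28)/6.
  ⇒ x = 1/3 - sqrt(7)/3 ≈ -0.5486, 1/3 + sqrt(7)/3 ≈ 1.2153

f''(x) = 6 - 18*x
Second-derivative test at each critical point:
  f''(-0.5486) = 15.8745 > 0 → local minimum
  f''(1.2153) = -15.8745 < 0 → local maximum

Critical points: x = 1/3 - sqrt(7)/3 ≈ -0.5486 (local minimum); x = 1/3 + sqrt(7)/3 ≈ 1.2153 (local maximum)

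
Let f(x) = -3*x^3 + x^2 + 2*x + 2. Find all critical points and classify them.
f'(x) = -9*x^2 + 2*x + 2

Solve f'(x) = 0:
  9*x^2 - 2*x - 2 = 0 has no rational roots; quadratic formula: x = (2 ± √76)/18.
  ⇒ x = 1/9 - sqrt(19)/9 ≈ -0.3732, 1/9 + sqrt(19)/9 ≈ 0.5954

f''(x) = 2 - 18*x
Second-derivative test at each critical point:
  f''(-0.3732) = 8.7178 > 0 → local minimum
  f''(0.5954) = -8.7178 < 0 → local maximum

Critical points: x = 1/9 - sqrt(19)/9 ≈ -0.3732 (local minimum); x = 1/9 + sqrt(19)/9 ≈ 0.5954 (local maximum)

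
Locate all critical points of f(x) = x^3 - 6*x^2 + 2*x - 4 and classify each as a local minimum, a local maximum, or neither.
f'(x) = 3*x^2 - 12*x + 2

Solve f'(x) = 0:
  3*x^2 - 12*x + 2 = 0 has no rational roots; quadratic formula: x = (12 ± √120)/6.
  ⇒ x = 2 - sqrt(30)/3 ≈ 0.1743, sqrt(30)/3 + 2 ≈ 3.8257

f''(x) = 6*x - 12
Second-derivative test at each critical point:
  f''(0.1743) = -10.9545 < 0 → local maximum
  f''(3.8257) = 10.9545 > 0 → local minimum

Critical points: x = 2 - sqrt(30)/3 ≈ 0.1743 (local maximum); x = sqrt(30)/3 + 2 ≈ 3.8257 (local minimum)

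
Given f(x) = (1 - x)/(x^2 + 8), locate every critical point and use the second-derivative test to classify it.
f'(x) = (-x^2 + 2*x*(x - 1) - 8)/(x^2 + 8)^2

Solve f'(x) = 0:
  f'(x) = (x - 4)*(x + 2)/(x^2 + 8)^2; the denominator is positive wherever f is defined, so f'(x) = 0 ⇔ x^2 - 2*x - 8 = 0.
  Factor: x^2 - 2*x - 8 = (x - 4)*(x + 2) = 0.
  ⇒ x = -2, 4

f''(x) = 2*(4*x^2*(1 - x) + (3*x - 1)*(x^2 + 8))/(x^2 + 8)^3
Second-derivative test at each critical point:
  f''(-2) = -1/24 < 0 → local maximum
  f''(4) = 1/96 > 0 → local minimum

Critical points: x = -2 (local maximum); x = 4 (local minimum)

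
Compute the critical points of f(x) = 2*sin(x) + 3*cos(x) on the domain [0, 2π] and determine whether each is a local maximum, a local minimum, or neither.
f'(x) = -3*sin(x) + 2*cos(x)

Solve f'(x) = 0 on [0, 2π]:
  f'(x) = 0 ⇔ 2*cos(x) = 3*sin(x) ⇔ tan(x) = 2/3, i.e. x = arctan(2/3) + nπ; keep the solutions lying in [0, 2π].
  ⇒ x = atan(2/3) ≈ 0.5880, atan(2/3) + pi ≈ 3.7296

f''(x) = -2*sin(x) - 3*cos(x)
Second-derivative test at each critical point:
  f''(0.5880) = -3.6056 < 0 → local maximum
  f''(3.7296) = 3.6056 > 0 → local minimum

Critical points: x = atan(2/3) ≈ 0.5880 (local maximum); x = atan(2/3) + pi ≈ 3.7296 (local minimum)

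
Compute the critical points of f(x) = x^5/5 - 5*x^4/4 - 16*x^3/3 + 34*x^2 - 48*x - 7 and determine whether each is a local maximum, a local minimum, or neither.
f'(x) = x^4 - 5*x^3 - 16*x^2 + 68*x - 48

Solve f'(x) = 0:
  Factor: x^4 - 5*x^3 - 16*x^2 + 68*x - 48 = (x - 6)*(x - 2)*(x - 1)*(x + 4) = 0.
  ⇒ x = -4, 1, 2, 6

f''(x) = 4*x^3 - 15*x^2 - 32*x + 68
Second-derivative test at each critical point:
  f''(-4) = -300 < 0 → local maximum
  f''(1) = 25 > 0 → local minimum
  f''(2) = -24 < 0 → local maximum
  f''(6) = 200 > 0 → local minimum

Critical points: x = -4 (local maximum); x = 1 (local minimum); x = 2 (local maximum); x = 6 (local minimum)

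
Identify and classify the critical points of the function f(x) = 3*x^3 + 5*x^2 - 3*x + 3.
f'(x) = 9*x^2 + 10*x - 3

Solve f'(x) = 0:
  9*x^2 + 10*x - 3 = 0 has no rational roots; quadratic formula: x = (-10 ± √208)/18.
  ⇒ x = -2*sqrt(13)/9 - 5/9 ≈ -1.3568, -5/9 + 2*sqrt(13)/9 ≈ 0.2457

f''(x) = 18*x + 10
Second-derivative test at each critical point:
  f''(-1.3568) = -14.4222 < 0 → local maximum
  f''(0.2457) = 14.4222 > 0 → local minimum

Critical points: x = -2*sqrt(13)/9 - 5/9 ≈ -1.3568 (local maximum); x = -5/9 + 2*sqrt(13)/9 ≈ 0.2457 (local minimum)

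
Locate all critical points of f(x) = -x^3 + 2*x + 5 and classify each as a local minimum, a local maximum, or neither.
f'(x) = 2 - 3*x^2

Solve f'(x) = 0:
  3*x^2 - 2 = 0 has no rational roots; quadratic formula: x = (0 ± √24)/6.
  ⇒ x = -sqrt(6)/3 ≈ -0.8165, sqrt(6)/3 ≈ 0.8165

f''(x) = -6*x
Second-derivative test at each critical point:
  f''(-0.8165) = 4.8990 > 0 → local minimum
  f''(0.8165) = -4.8990 < 0 → local maximum

Critical points: x = -sqrt(6)/3 ≈ -0.8165 (local minimum); x = sqrt(6)/3 ≈ 0.8165 (local maximum)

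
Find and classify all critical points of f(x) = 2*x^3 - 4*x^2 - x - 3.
f'(x) = 6*x^2 - 8*x - 1

Solve f'(x) = 0:
  6*x^2 - 8*x - 1 = 0 has no rational roots; quadratic formula: x = (8 ± √88)/12.
  ⇒ x = 2/3 - sqrt(22)/6 ≈ -0.1151, 2/3 + sqrt(22)/6 ≈ 1.4484

f''(x) = 12*x - 8
Second-derivative test at each critical point:
  f''(-0.1151) = -9.3808 < 0 → local maximum
  f''(1.4484) = 9.3808 > 0 → local minimum

Critical points: x = 2/3 - sqrt(22)/6 ≈ -0.1151 (local maximum); x = 2/3 + sqrt(22)/6 ≈ 1.4484 (local minimum)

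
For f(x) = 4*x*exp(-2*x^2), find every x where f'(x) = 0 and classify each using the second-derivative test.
f'(x) = 4*(1 - 4*x^2)*exp(-2*x^2)

Solve f'(x) = 0:
  f'(x) = (4 - 16*x^2)·exp(-2*x^2) and exp(-2*x^2) > 0 for every x, so f'(x) = 0 ⇔ 4 - 16*x^2 = 0.
  Factor: 4 - 16*x^2 = -4*(2*x - 1)*(2*x + 1) = 0.
  ⇒ x = -1/2, 1/2

f''(x) = (64*x^3 - 48*x)*exp(-2*x^2)
Second-derivative test at each critical point:
  f''(-1/2) = 9.7045 > 0 → local minimum
  f''(1/2) = -9.7045 < 0 → local maximum

Critical points: x = -1/2 (local minimum); x = 1/2 (local maximum)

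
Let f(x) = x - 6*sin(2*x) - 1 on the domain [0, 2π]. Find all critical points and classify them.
f'(x) = 1 - 12*cos(2*x)

Solve f'(x) = 0 on [0, 2π]:
  f'(x) = 0 ⇔ cos(2*x) = 1/12, i.e. 2*x = ±arccos(1/12) + 2nπ; keep the solutions lying in [0, 2π].
  ⇒ x = acos(1/12)/2 ≈ 0.7437, pi - acos(1/12)/2 ≈ 2.3979, acos(1/12)/2 + pi ≈ 3.8853, -acos(1/12)/2 + 2*pi ≈ 5.5395

f''(x) = 24*sin(2*x)
Second-derivative test at each critical point:
  f''(0.7437) = 23.9165 > 0 → local minimum
  f''(2.3979) = -23.9165 < 0 → local maximum
  f''(3.8853) = 23.9165 > 0 → local minimum
  f''(5.5395) = -23.9165 < 0 → local maximum

Critical points: x = acos(1/12)/2 ≈ 0.7437 (local minimum); x = pi - acos(1/12)/2 ≈ 2.3979 (local maximum); x = acos(1/12)/2 + pi ≈ 3.8853 (local minimum); x = -acos(1/12)/2 + 2*pi ≈ 5.5395 (local maximum)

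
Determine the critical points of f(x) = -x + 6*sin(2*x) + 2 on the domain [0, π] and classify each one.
f'(x) = 12*cos(2*x) - 1

Solve f'(x) = 0 on [0, π]:
  f'(x) = 0 ⇔ cos(2*x) = 1/12, i.e. 2*x = ±arccos(1/12) + 2nπ; keep the solutions lying in [0, π].
  ⇒ x = acos(1/12)/2 ≈ 0.7437, pi - acos(1/12)/2 ≈ 2.3979

f''(x) = -24*sin(2*x)
Second-derivative test at each critical point:
  f''(0.7437) = -23.9165 < 0 → local maximum
  f''(2.3979) = 23.9165 > 0 → local minimum

Critical points: x = acos(1/12)/2 ≈ 0.7437 (local maximum); x = pi - acos(1/12)/2 ≈ 2.3979 (local minimum)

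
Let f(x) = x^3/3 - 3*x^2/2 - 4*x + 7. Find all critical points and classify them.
f'(x) = x^2 - 3*x - 4

Solve f'(x) = 0:
  Factor: x^2 - 3*x - 4 = (x - 4)*(x + 1) = 0.
  ⇒ x = -1, 4

f''(x) = 2*x - 3
Second-derivative test at each critical point:
  f''(-1) = -5 < 0 → local maximum
  f''(4) = 5 > 0 → local minimum

Critical points: x = -1 (local maximum); x = 4 (local minimum)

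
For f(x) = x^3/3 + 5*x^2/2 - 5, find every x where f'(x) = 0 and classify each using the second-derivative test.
f'(x) = x*(x + 5)

Solve f'(x) = 0:
  Factor: x^2 + 5*x = x*(x + 5) = 0.
  ⇒ x = -5, 0

f''(x) = 2*x + 5
Second-derivative test at each critical point:
  f''(-5) = -5 < 0 → local maximum
  f''(0) = 5 > 0 → local minimum

Critical points: x = -5 (local maximum); x = 0 (local minimum)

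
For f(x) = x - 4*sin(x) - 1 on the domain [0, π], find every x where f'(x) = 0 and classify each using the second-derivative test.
f'(x) = 1 - 4*cos(x)

Solve f'(x) = 0 on [0, π]:
  f'(x) = 0 ⇔ cos(x) = 1/4, i.e. x = ±arccos(1/4) + 2nπ; keep the solutions lying in [0, π].
  ⇒ x = acos(1/4) ≈ 1.3181

f''(x) = 4*sin(x)
Second-derivative test at each critical point:
  f''(1.3181) = 3.8730 > 0 → local minimum

Critical points: x = acos(1/4) ≈ 1.3181 (local minimum)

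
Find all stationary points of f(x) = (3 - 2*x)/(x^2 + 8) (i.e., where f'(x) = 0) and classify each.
f'(x) = 2*(x^2 - 3*x - 8)/(x^4 + 16*x^2 + 64)

Solve f'(x) = 0:
  f'(x) = 2*(x^2 - 3*x - 8)/(x^2 + 8)^2; the denominator is positive wherever f is defined, so f'(x) = 0 ⇔ 2*x^2 - 6*x - 16 = 0.
  Factor: 2*x^2 - 6*x - 16 = 2*(x^2 - 3*x - 8); x^2 - 3*x - 8 = 0 has no rational roots; quadratic formula: x = (3 ± √41)/2.
  ⇒ x = 3/2 - sqrt(41)/2 ≈ -1.7016, 3/2 + sqrt(41)/2 ≈ 4.7016

f''(x) = 2*(4*x^2*(3 - 2*x) + 3*(2*x - 1)*(x^2 + 8))/(x^2 + 8)^3
Second-derivative test at each critical point:
  f''(-1.7016) = -0.1079 < 0 → local maximum
  f''(4.7016) = 0.0141 > 0 → local minimum

Critical points: x = 3/2 - sqrt(41)/2 ≈ -1.7016 (local maximum); x = 3/2 + sqrt(41)/2 ≈ 4.7016 (local minimum)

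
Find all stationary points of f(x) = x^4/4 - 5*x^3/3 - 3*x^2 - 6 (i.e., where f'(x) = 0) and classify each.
f'(x) = x*(x^2 - 5*x - 6)

Solve f'(x) = 0:
  Factor: x^3 - 5*x^2 - 6*x = x*(x - 6)*(x + 1) = 0.
  ⇒ x = -1, 0, 6

f''(x) = 3*x^2 - 10*x - 6
Second-derivative test at each critical point:
  f''(-1) = 7 > 0 → local minimum
  f''(0) = -6 < 0 → local maximum
  f''(6) = 42 > 0 → local minimum

Critical points: x = -1 (local minimum); x = 0 (local maximum); x = 6 (local minimum)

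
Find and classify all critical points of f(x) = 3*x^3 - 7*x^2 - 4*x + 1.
f'(x) = 9*x^2 - 14*x - 4

Solve f'(x) = 0:
  9*x^2 - 14*x - 4 = 0 has no rational roots; quadratic formula: x = (14 ± √340)/18.
  ⇒ x = 7/9 - sqrt(85)/9 ≈ -0.2466, 7/9 + sqrt(85)/9 ≈ 1.8022

f''(x) = 18*x - 14
Second-derivative test at each critical point:
  f''(-0.2466) = -18.4391 < 0 → local maximum
  f''(1.8022) = 18.4391 > 0 → local minimum

Critical points: x = 7/9 - sqrt(85)/9 ≈ -0.2466 (local maximum); x = 7/9 + sqrt(85)/9 ≈ 1.8022 (local minimum)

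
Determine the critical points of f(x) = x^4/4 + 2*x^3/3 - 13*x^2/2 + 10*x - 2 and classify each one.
f'(x) = x^3 + 2*x^2 - 13*x + 10

Solve f'(x) = 0:
  Factor: x^3 + 2*x^2 - 13*x + 10 = (x - 2)*(x - 1)*(x + 5) = 0.
  ⇒ x = -5, 1, 2

f''(x) = 3*x^2 + 4*x - 13
Second-derivative test at each critical point:
  f''(-5) = 42 > 0 → local minimum
  f''(1) = -6 < 0 → local maximum
  f''(2) = 7 > 0 → local minimum

Critical points: x = -5 (local minimum); x = 1 (local maximum); x = 2 (local minimum)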